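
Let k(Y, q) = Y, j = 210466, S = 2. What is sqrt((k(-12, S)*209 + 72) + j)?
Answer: sqrt(208030) ≈ 456.10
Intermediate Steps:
sqrt((k(-12, S)*209 + 72) + j) = sqrt((-12*209 + 72) + 210466) = sqrt((-2508 + 72) + 210466) = sqrt(-2436 + 210466) = sqrt(208030)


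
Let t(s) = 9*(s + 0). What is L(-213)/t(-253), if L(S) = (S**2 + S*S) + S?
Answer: -30175/759 ≈ -39.756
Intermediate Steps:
t(s) = 9*s
L(S) = S + 2*S**2 (L(S) = (S**2 + S**2) + S = 2*S**2 + S = S + 2*S**2)
L(-213)/t(-253) = (-213*(1 + 2*(-213)))/((9*(-253))) = -213*(1 - 426)/(-2277) = -213*(-425)*(-1/2277) = 90525*(-1/2277) = -30175/759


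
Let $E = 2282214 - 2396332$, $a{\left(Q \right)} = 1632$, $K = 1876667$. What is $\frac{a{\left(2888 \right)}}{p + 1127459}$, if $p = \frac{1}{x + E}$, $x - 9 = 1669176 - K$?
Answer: $\frac{524851200}{362590814399} \approx 0.0014475$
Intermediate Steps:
$E = -114118$ ($E = 2282214 - 2396332 = -114118$)
$x = -207482$ ($x = 9 + \left(1669176 - 1876667\right) = 9 - 207491 = -207482$)
$p = - \frac{1}{321600}$ ($p = \frac{1}{-207482 - 114118} = \frac{1}{-321600} = - \frac{1}{321600} \approx -3.1095 \cdot 10^{-6}$)
$\frac{a{\left(2888 \right)}}{p + 1127459} = \frac{1632}{- \frac{1}{321600} + 1127459} = \frac{1632}{\frac{362590814399}{321600}} = 1632 \cdot \frac{321600}{362590814399} = \frac{524851200}{362590814399}$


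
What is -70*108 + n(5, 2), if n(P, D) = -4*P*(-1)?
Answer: -7540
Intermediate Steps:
n(P, D) = 4*P
-70*108 + n(5, 2) = -70*108 + 4*5 = -7560 + 20 = -7540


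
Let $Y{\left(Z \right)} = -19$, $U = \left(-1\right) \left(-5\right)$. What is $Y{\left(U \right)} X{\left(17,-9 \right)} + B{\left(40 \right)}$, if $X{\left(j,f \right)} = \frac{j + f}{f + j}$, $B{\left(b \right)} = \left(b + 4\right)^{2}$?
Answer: $1917$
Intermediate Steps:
$U = 5$
$B{\left(b \right)} = \left(4 + b\right)^{2}$
$X{\left(j,f \right)} = 1$ ($X{\left(j,f \right)} = \frac{f + j}{f + j} = 1$)
$Y{\left(U \right)} X{\left(17,-9 \right)} + B{\left(40 \right)} = \left(-19\right) 1 + \left(4 + 40\right)^{2} = -19 + 44^{2} = -19 + 1936 = 1917$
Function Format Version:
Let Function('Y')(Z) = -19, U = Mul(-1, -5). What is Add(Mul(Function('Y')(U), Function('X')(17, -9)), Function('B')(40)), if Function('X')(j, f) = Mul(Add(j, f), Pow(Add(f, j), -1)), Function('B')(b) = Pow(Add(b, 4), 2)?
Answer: 1917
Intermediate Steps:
U = 5
Function('B')(b) = Pow(Add(4, b), 2)
Function('X')(j, f) = 1 (Function('X')(j, f) = Mul(Add(f, j), Pow(Add(f, j), -1)) = 1)
Add(Mul(Function('Y')(U), Function('X')(17, -9)), Function('B')(40)) = Add(Mul(-19, 1), Pow(Add(4, 40), 2)) = Add(-19, Pow(44, 2)) = Add(-19, 1936) = 1917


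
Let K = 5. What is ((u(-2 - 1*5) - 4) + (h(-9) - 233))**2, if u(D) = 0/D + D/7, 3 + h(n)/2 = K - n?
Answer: 46656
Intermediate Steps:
h(n) = 4 - 2*n (h(n) = -6 + 2*(5 - n) = -6 + (10 - 2*n) = 4 - 2*n)
u(D) = D/7 (u(D) = 0 + D*(1/7) = 0 + D/7 = D/7)
((u(-2 - 1*5) - 4) + (h(-9) - 233))**2 = (((-2 - 1*5)/7 - 4) + ((4 - 2*(-9)) - 233))**2 = (((-2 - 5)/7 - 4) + ((4 + 18) - 233))**2 = (((1/7)*(-7) - 4) + (22 - 233))**2 = ((-1 - 4) - 211)**2 = (-5 - 211)**2 = (-216)**2 = 46656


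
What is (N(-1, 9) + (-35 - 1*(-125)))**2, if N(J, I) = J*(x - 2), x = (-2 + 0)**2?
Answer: 7744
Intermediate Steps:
x = 4 (x = (-2)**2 = 4)
N(J, I) = 2*J (N(J, I) = J*(4 - 2) = J*2 = 2*J)
(N(-1, 9) + (-35 - 1*(-125)))**2 = (2*(-1) + (-35 - 1*(-125)))**2 = (-2 + (-35 + 125))**2 = (-2 + 90)**2 = 88**2 = 7744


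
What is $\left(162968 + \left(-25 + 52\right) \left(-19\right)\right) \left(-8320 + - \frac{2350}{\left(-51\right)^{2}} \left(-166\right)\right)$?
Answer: $- \frac{3452204490100}{2601} \approx -1.3273 \cdot 10^{9}$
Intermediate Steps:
$\left(162968 + \left(-25 + 52\right) \left(-19\right)\right) \left(-8320 + - \frac{2350}{\left(-51\right)^{2}} \left(-166\right)\right) = \left(162968 + 27 \left(-19\right)\right) \left(-8320 + - \frac{2350}{2601} \left(-166\right)\right) = \left(162968 - 513\right) \left(-8320 + \left(-2350\right) \frac{1}{2601} \left(-166\right)\right) = 162455 \left(-8320 - - \frac{390100}{2601}\right) = 162455 \left(-8320 + \frac{390100}{2601}\right) = 162455 \left(- \frac{21250220}{2601}\right) = - \frac{3452204490100}{2601}$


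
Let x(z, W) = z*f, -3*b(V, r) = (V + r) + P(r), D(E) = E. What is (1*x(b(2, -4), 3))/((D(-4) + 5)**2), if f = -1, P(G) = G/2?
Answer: -4/3 ≈ -1.3333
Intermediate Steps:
P(G) = G/2 (P(G) = G*(1/2) = G/2)
b(V, r) = -r/2 - V/3 (b(V, r) = -((V + r) + r/2)/3 = -(V + 3*r/2)/3 = -r/2 - V/3)
x(z, W) = -z (x(z, W) = z*(-1) = -z)
(1*x(b(2, -4), 3))/((D(-4) + 5)**2) = (1*(-(-1/2*(-4) - 1/3*2)))/((-4 + 5)**2) = (1*(-(2 - 2/3)))/(1**2) = (1*(-1*4/3))/1 = (1*(-4/3))*1 = -4/3*1 = -4/3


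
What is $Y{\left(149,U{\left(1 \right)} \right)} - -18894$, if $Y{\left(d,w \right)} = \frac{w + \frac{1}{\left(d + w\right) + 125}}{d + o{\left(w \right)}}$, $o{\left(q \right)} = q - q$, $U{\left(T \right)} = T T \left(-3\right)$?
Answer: $\frac{762920014}{40379} \approx 18894.0$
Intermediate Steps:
$U{\left(T \right)} = - 3 T^{2}$ ($U{\left(T \right)} = T^{2} \left(-3\right) = - 3 T^{2}$)
$o{\left(q \right)} = 0$
$Y{\left(d,w \right)} = \frac{w + \frac{1}{125 + d + w}}{d}$ ($Y{\left(d,w \right)} = \frac{w + \frac{1}{\left(d + w\right) + 125}}{d + 0} = \frac{w + \frac{1}{125 + d + w}}{d}$)
$Y{\left(149,U{\left(1 \right)} \right)} - -18894 = \frac{1 + \left(- 3 \cdot 1^{2}\right)^{2} + 125 \left(- 3 \cdot 1^{2}\right) + 149 \left(- 3 \cdot 1^{2}\right)}{149 \left(125 + 149 - 3 \cdot 1^{2}\right)} - -18894 = \frac{1 + \left(\left(-3\right) 1\right)^{2} + 125 \left(\left(-3\right) 1\right) + 149 \left(\left(-3\right) 1\right)}{149 \left(125 + 149 - 3\right)} + 18894 = \frac{1 + \left(-3\right)^{2} + 125 \left(-3\right) + 149 \left(-3\right)}{149 \left(125 + 149 - 3\right)} + 18894 = \frac{1 + 9 - 375 - 447}{149 \cdot 271} + 18894 = \frac{1}{149} \cdot \frac{1}{271} \left(-812\right) + 18894 = - \frac{812}{40379} + 18894 = \frac{762920014}{40379}$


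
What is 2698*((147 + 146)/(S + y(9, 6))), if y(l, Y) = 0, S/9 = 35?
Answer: 790514/315 ≈ 2509.6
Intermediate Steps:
S = 315 (S = 9*35 = 315)
2698*((147 + 146)/(S + y(9, 6))) = 2698*((147 + 146)/(315 + 0)) = 2698*(293/315) = 790514/315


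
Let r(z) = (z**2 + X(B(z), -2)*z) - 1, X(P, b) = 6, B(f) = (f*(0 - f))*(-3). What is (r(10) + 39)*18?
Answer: 3564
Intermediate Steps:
B(f) = 3*f**2 (B(f) = (f*(-f))*(-3) = -f**2*(-3) = 3*f**2)
r(z) = -1 + z**2 + 6*z (r(z) = (z**2 + 6*z) - 1 = -1 + z**2 + 6*z)
(r(10) + 39)*18 = ((-1 + 10**2 + 6*10) + 39)*18 = ((-1 + 100 + 60) + 39)*18 = (159 + 39)*18 = 198*18 = 3564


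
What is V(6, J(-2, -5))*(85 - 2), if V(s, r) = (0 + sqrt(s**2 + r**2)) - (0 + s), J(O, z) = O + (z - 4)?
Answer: -498 + 83*sqrt(157) ≈ 541.99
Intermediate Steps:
J(O, z) = -4 + O + z (J(O, z) = O + (-4 + z) = -4 + O + z)
V(s, r) = sqrt(r**2 + s**2) - s (V(s, r) = (0 + sqrt(r**2 + s**2)) - s = sqrt(r**2 + s**2) - s)
V(6, J(-2, -5))*(85 - 2) = (sqrt((-4 - 2 - 5)**2 + 6**2) - 1*6)*(85 - 2) = (sqrt((-11)**2 + 36) - 6)*83 = (sqrt(121 + 36) - 6)*83 = (sqrt(157) - 6)*83 = (-6 + sqrt(157))*83 = -498 + 83*sqrt(157)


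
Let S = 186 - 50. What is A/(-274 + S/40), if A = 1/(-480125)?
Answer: 1/129921825 ≈ 7.6969e-9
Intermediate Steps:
A = -1/480125 ≈ -2.0828e-6
S = 136
A/(-274 + S/40) = -1/(480125*(-274 + 136/40)) = -1/(480125*(-274 + (1/40)*136)) = -1/(480125*(-274 + 17/5)) = -1/(480125*(-1353/5)) = -1/480125*(-5/1353) = 1/129921825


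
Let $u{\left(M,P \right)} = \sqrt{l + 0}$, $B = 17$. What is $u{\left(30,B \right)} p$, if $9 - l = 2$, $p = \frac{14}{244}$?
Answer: $\frac{7 \sqrt{7}}{122} \approx 0.15181$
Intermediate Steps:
$p = \frac{7}{122}$ ($p = 14 \cdot \frac{1}{244} = \frac{7}{122} \approx 0.057377$)
$l = 7$ ($l = 9 - 2 = 7$)
$u{\left(M,P \right)} = \sqrt{7}$ ($u{\left(M,P \right)} = \sqrt{7 + 0} = \sqrt{7}$)
$u{\left(30,B \right)} p = \sqrt{7} \cdot \frac{7}{122} = \frac{7 \sqrt{7}}{122}$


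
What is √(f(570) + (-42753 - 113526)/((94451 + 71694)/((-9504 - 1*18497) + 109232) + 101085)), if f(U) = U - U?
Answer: 3*I*√2895591045891211645/4105700890 ≈ 1.2434*I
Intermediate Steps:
f(U) = 0
√(f(570) + (-42753 - 113526)/((94451 + 71694)/((-9504 - 1*18497) + 109232) + 101085)) = √(0 + (-42753 - 113526)/((94451 + 71694)/((-9504 - 1*18497) + 109232) + 101085)) = √(0 - 156279/(166145/((-9504 - 18497) + 109232) + 101085)) = √(0 - 156279/(166145/(-28001 + 109232) + 101085)) = √(0 - 156279/(166145/81231 + 101085)) = √(0 - 156279/8211401780/81231) = √(0 - 156279*81231/8211401780) = √(0 - 12694699449/8211401780) = √(-12694699449/8211401780) = 3*I*√2895591045891211645/4105700890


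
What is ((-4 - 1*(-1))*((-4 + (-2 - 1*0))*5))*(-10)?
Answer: -900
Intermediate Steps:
((-4 - 1*(-1))*((-4 + (-2 - 1*0))*5))*(-10) = ((-4 + 1)*((-4 + (-2 + 0))*5))*(-10) = -3*(-4 - 2)*5*(-10) = -(-18)*5*(-10) = -3*(-30)*(-10) = 90*(-10) = -900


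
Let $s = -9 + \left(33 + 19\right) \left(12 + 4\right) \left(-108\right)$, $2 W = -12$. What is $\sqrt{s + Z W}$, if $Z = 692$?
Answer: $11 i \sqrt{777} \approx 306.62 i$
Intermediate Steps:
$W = -6$ ($W = \frac{1}{2} \left(-12\right) = -6$)
$s = -89865$ ($s = -9 + 52 \cdot 16 \left(-108\right) = -9 + 832 \left(-108\right) = -9 - 89856 = -89865$)
$\sqrt{s + Z W} = \sqrt{-89865 + 692 \left(-6\right)} = \sqrt{-89865 - 4152} = \sqrt{-94017} = 11 i \sqrt{777}$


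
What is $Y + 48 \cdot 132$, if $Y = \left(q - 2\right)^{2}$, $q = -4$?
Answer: $6372$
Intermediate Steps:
$Y = 36$ ($Y = \left(-4 - 2\right)^{2} = \left(-6\right)^{2} = 36$)
$Y + 48 \cdot 132 = 36 + 48 \cdot 132 = 36 + 6336 = 6372$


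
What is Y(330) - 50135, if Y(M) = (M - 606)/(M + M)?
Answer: -2757448/55 ≈ -50135.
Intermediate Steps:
Y(M) = (-606 + M)/(2*M) (Y(M) = (-606 + M)/((2*M)) = (-606 + M)*(1/(2*M)) = (-606 + M)/(2*M))
Y(330) - 50135 = (1/2)*(-606 + 330)/330 - 50135 = (1/2)*(1/330)*(-276) - 50135 = -23/55 - 50135 = -2757448/55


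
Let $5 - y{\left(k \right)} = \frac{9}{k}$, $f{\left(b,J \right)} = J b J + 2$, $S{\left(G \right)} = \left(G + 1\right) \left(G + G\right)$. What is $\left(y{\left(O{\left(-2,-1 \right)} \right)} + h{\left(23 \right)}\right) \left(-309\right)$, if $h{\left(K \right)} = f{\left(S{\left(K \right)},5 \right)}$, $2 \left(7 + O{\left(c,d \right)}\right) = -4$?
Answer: $-8530872$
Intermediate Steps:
$S{\left(G \right)} = 2 G \left(1 + G\right)$ ($S{\left(G \right)} = \left(1 + G\right) 2 G = 2 G \left(1 + G\right)$)
$f{\left(b,J \right)} = 2 + b J^{2}$ ($f{\left(b,J \right)} = b J^{2} + 2 = 2 + b J^{2}$)
$O{\left(c,d \right)} = -9$ ($O{\left(c,d \right)} = -7 + \frac{1}{2} \left(-4\right) = -7 - 2 = -9$)
$h{\left(K \right)} = 2 + 50 K \left(1 + K\right)$ ($h{\left(K \right)} = 2 + 2 K \left(1 + K\right) 5^{2} = 2 + 2 K \left(1 + K\right) 25 = 2 + 50 K \left(1 + K\right)$)
$y{\left(k \right)} = 5 - \frac{9}{k}$
$\left(y{\left(O{\left(-2,-1 \right)} \right)} + h{\left(23 \right)}\right) \left(-309\right) = \left(\left(5 - \frac{9}{-9}\right) + \left(2 + 50 \cdot 23 \left(1 + 23\right)\right)\right) \left(-309\right) = \left(\left(5 - -1\right) + \left(2 + 50 \cdot 23 \cdot 24\right)\right) \left(-309\right) = \left(\left(5 + 1\right) + \left(2 + 27600\right)\right) \left(-309\right) = \left(6 + 27602\right) \left(-309\right) = 27608 \left(-309\right) = -8530872$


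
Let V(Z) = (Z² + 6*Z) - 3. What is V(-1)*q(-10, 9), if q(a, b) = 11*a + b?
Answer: 808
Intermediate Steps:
q(a, b) = b + 11*a
V(Z) = -3 + Z² + 6*Z
V(-1)*q(-10, 9) = (-3 + (-1)² + 6*(-1))*(9 + 11*(-10)) = (-3 + 1 - 6)*(9 - 110) = -8*(-101) = 808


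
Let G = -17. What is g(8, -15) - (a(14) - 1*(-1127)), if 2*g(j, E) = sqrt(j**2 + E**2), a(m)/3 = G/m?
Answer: -7804/7 ≈ -1114.9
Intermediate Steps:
a(m) = -51/m (a(m) = 3*(-17/m) = -51/m)
g(j, E) = sqrt(E**2 + j**2)/2 (g(j, E) = sqrt(j**2 + E**2)/2 = sqrt(E**2 + j**2)/2)
g(8, -15) - (a(14) - 1*(-1127)) = sqrt((-15)**2 + 8**2)/2 - (-51/14 - 1*(-1127)) = sqrt(225 + 64)/2 - (-51*1/14 + 1127) = sqrt(289)/2 - (-51/14 + 1127) = (1/2)*17 - 1*15727/14 = 17/2 - 15727/14 = -7804/7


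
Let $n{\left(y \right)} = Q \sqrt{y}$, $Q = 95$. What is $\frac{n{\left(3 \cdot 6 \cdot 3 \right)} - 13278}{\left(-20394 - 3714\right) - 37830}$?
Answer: $\frac{2213}{10323} - \frac{95 \sqrt{6}}{20646} \approx 0.2031$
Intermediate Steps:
$n{\left(y \right)} = 95 \sqrt{y}$
$\frac{n{\left(3 \cdot 6 \cdot 3 \right)} - 13278}{\left(-20394 - 3714\right) - 37830} = \frac{95 \sqrt{3 \cdot 6 \cdot 3} - 13278}{\left(-20394 - 3714\right) - 37830} = \frac{95 \sqrt{18 \cdot 3} - 13278}{\left(-20394 - 3714\right) - 37830} = \frac{95 \sqrt{54} - 13278}{-24108 - 37830} = \frac{95 \cdot 3 \sqrt{6} - 13278}{-61938} = \left(285 \sqrt{6} - 13278\right) \left(- \frac{1}{61938}\right) = \left(-13278 + 285 \sqrt{6}\right) \left(- \frac{1}{61938}\right) = \frac{2213}{10323} - \frac{95 \sqrt{6}}{20646}$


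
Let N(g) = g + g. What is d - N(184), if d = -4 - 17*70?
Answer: -1562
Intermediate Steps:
d = -1194 (d = -4 - 1190 = -1194)
N(g) = 2*g
d - N(184) = -1194 - 2*184 = -1194 - 1*368 = -1194 - 368 = -1562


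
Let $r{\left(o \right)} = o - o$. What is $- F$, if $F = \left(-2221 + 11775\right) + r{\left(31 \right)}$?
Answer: $-9554$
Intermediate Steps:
$r{\left(o \right)} = 0$
$F = 9554$ ($F = \left(-2221 + 11775\right) + 0 = 9554 + 0 = 9554$)
$- F = \left(-1\right) 9554 = -9554$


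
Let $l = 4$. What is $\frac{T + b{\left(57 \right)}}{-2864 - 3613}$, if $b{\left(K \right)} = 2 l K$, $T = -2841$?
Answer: $\frac{795}{2159} \approx 0.36823$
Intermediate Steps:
$b{\left(K \right)} = 8 K$ ($b{\left(K \right)} = 2 \cdot 4 K = 8 K$)
$\frac{T + b{\left(57 \right)}}{-2864 - 3613} = \frac{-2841 + 8 \cdot 57}{-2864 - 3613} = \frac{-2841 + 456}{-6477} = \left(-2385\right) \left(- \frac{1}{6477}\right) = \frac{795}{2159}$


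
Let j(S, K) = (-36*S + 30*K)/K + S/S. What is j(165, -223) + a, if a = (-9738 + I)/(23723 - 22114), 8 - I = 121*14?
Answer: 18132925/358807 ≈ 50.537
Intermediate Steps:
I = -1686 (I = 8 - 121*14 = 8 - 1*1694 = 8 - 1694 = -1686)
a = -11424/1609 (a = (-9738 - 1686)/(23723 - 22114) = -11424/1609 ≈ -7.1001)
j(S, K) = 1 + (-36*S + 30*K)/K (j(S, K) = (-36*S + 30*K)/K + 1 = 1 + (-36*S + 30*K)/K)
j(165, -223) + a = (31 - 36*165/(-223)) - 11424/1609 = (31 - 36*165*(-1/223)) - 11424/1609 = (31 + 5940/223) - 11424/1609 = 12853/223 - 11424/1609 = 18132925/358807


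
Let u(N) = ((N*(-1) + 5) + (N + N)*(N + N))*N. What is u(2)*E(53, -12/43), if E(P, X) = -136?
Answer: -5168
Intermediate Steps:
u(N) = N*(5 - N + 4*N²) (u(N) = ((-N + 5) + (2*N)*(2*N))*N = ((5 - N) + 4*N²)*N = (5 - N + 4*N²)*N = N*(5 - N + 4*N²))
u(2)*E(53, -12/43) = (2*(5 - 1*2 + 4*2²))*(-136) = (2*(5 - 2 + 4*4))*(-136) = (2*(5 - 2 + 16))*(-136) = (2*19)*(-136) = 38*(-136) = -5168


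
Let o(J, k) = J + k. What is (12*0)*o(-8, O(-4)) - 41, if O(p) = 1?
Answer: -41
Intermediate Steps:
(12*0)*o(-8, O(-4)) - 41 = (12*0)*(-8 + 1) - 41 = 0*(-7) - 41 = 0 - 41 = -41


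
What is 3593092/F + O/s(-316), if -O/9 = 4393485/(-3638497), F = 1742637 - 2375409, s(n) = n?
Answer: -1039058069708641/181884782871036 ≈ -5.7127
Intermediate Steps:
F = -632772
O = 39541365/3638497 (O = -39541365/(-3638497) = -39541365*(-1)/3638497 = -9*(-4393485/3638497) = 39541365/3638497 ≈ 10.867)
3593092/F + O/s(-316) = 3593092/(-632772) + (39541365/3638497)/(-316) = 3593092*(-1/632772) + (39541365/3638497)*(-1/316) = -898273/158193 - 39541365/1149765052 = -1039058069708641/181884782871036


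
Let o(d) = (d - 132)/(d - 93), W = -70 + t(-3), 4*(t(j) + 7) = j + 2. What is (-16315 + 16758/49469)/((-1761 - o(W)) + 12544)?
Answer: -26172126397/17296213954 ≈ -1.5132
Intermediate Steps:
t(j) = -13/2 + j/4 (t(j) = -7 + (j + 2)/4 = -7 + (2 + j)/4 = -7 + (½ + j/4) = -13/2 + j/4)
W = -309/4 (W = -70 + (-13/2 + (¼)*(-3)) = -70 + (-13/2 - ¾) = -70 - 29/4 = -309/4 ≈ -77.250)
o(d) = (-132 + d)/(-93 + d)
(-16315 + 16758/49469)/((-1761 - o(W)) + 12544) = (-16315 + 16758/49469)/((-1761 - (-132 - 309/4)/(-93 - 309/4)) + 12544) = (-16315 + 16758*(1/49469))/((-1761 - (-837)/((-681/4)*4)) + 12544) = (-16315 + 2394/7067)/((-1761 - (-4)*(-837)/(681*4)) + 12544) = -115295711/(7067*((-1761 - 1*279/227) + 12544)) = -115295711/(7067*((-1761 - 279/227) + 12544)) = -115295711/(7067*(-400026/227 + 12544)) = -115295711/(7067*2447462/227) = -115295711/7067*227/2447462 = -26172126397/17296213954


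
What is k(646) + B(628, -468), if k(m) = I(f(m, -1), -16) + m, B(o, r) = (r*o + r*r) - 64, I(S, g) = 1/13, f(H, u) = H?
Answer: -965873/13 ≈ -74298.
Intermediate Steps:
I(S, g) = 1/13
B(o, r) = -64 + r**2 + o*r (B(o, r) = (o*r + r**2) - 64 = (r**2 + o*r) - 64 = -64 + r**2 + o*r)
k(m) = 1/13 + m
k(646) + B(628, -468) = (1/13 + 646) + (-64 + (-468)**2 + 628*(-468)) = 8399/13 + (-64 + 219024 - 293904) = 8399/13 - 74944 = -965873/13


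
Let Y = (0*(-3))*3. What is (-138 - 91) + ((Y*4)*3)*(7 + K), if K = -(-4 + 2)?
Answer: -229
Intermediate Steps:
Y = 0 (Y = 0*3 = 0)
K = 2 (K = -1*(-2) = 2)
(-138 - 91) + ((Y*4)*3)*(7 + K) = (-138 - 91) + ((0*4)*3)*(7 + 2) = -229 + (0*3)*9 = -229 + 0*9 = -229 + 0 = -229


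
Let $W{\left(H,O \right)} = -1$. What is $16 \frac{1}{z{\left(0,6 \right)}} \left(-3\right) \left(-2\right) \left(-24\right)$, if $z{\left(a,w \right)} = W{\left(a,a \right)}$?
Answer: $2304$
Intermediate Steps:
$z{\left(a,w \right)} = -1$
$16 \frac{1}{z{\left(0,6 \right)}} \left(-3\right) \left(-2\right) \left(-24\right) = 16 \frac{1}{-1} \left(-3\right) \left(-2\right) \left(-24\right) = 16 \left(-1\right) \left(-3\right) \left(-2\right) \left(-24\right) = 16 \cdot 3 \left(-2\right) \left(-24\right) = 16 \left(-6\right) \left(-24\right) = \left(-96\right) \left(-24\right) = 2304$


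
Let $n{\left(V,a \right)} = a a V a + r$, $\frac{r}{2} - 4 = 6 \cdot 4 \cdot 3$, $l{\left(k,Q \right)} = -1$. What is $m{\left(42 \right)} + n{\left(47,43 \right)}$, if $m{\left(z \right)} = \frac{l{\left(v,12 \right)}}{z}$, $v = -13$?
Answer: $\frac{156953201}{42} \approx 3.737 \cdot 10^{6}$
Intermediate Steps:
$r = 152$ ($r = 8 + 2 \cdot 6 \cdot 4 \cdot 3 = 8 + 2 \cdot 24 \cdot 3 = 8 + 2 \cdot 72 = 8 + 144 = 152$)
$m{\left(z \right)} = - \frac{1}{z}$
$n{\left(V,a \right)} = 152 + V a^{3}$ ($n{\left(V,a \right)} = a a V a + 152 = a^{2} V a + 152 = V a^{2} a + 152 = V a^{3} + 152 = 152 + V a^{3}$)
$m{\left(42 \right)} + n{\left(47,43 \right)} = - \frac{1}{42} + \left(152 + 47 \cdot 43^{3}\right) = \left(-1\right) \frac{1}{42} + \left(152 + 47 \cdot 79507\right) = - \frac{1}{42} + \left(152 + 3736829\right) = - \frac{1}{42} + 3736981 = \frac{156953201}{42}$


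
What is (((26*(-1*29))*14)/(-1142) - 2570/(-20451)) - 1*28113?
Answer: -328180740025/11677521 ≈ -28104.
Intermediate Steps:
(((26*(-1*29))*14)/(-1142) - 2570/(-20451)) - 1*28113 = (((26*(-29))*14)*(-1/1142) - 2570*(-1/20451)) - 28113 = (-754*14*(-1/1142) + 2570/20451) - 28113 = (-10556*(-1/1142) + 2570/20451) - 28113 = (5278/571 + 2570/20451) - 28113 = 109407848/11677521 - 28113 = -328180740025/11677521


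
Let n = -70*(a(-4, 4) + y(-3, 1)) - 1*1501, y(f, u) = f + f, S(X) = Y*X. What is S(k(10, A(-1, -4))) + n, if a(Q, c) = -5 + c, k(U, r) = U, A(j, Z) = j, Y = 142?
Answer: 409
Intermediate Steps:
S(X) = 142*X
y(f, u) = 2*f
n = -1011 (n = -70*((-5 + 4) + 2*(-3)) - 1*1501 = -70*(-1 - 6) - 1501 = -70*(-7) - 1501 = 490 - 1501 = -1011)
S(k(10, A(-1, -4))) + n = 142*10 - 1011 = 1420 - 1011 = 409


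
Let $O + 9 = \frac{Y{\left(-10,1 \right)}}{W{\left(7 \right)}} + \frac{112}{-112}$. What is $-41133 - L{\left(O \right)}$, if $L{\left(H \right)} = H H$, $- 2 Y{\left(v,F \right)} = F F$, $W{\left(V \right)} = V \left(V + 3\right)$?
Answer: $- \frac{808169601}{19600} \approx -41233.0$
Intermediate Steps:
$W{\left(V \right)} = V \left(3 + V\right)$
$Y{\left(v,F \right)} = - \frac{F^{2}}{2}$ ($Y{\left(v,F \right)} = - \frac{F F}{2} = - \frac{F^{2}}{2}$)
$O = - \frac{1401}{140}$ ($O = -9 + \left(\frac{\left(- \frac{1}{2}\right) 1^{2}}{7 \left(3 + 7\right)} + \frac{112}{-112}\right) = -9 + \left(\frac{\left(- \frac{1}{2}\right) 1}{7 \cdot 10} + 112 \left(- \frac{1}{112}\right)\right) = -9 - \left(1 + \frac{1}{2 \cdot 70}\right) = -9 - \frac{141}{140} = - \frac{1401}{140} \approx -10.007$)
$L{\left(H \right)} = H^{2}$
$-41133 - L{\left(O \right)} = -41133 - \left(- \frac{1401}{140}\right)^{2} = -41133 - \frac{1962801}{19600} = - \frac{808169601}{19600}$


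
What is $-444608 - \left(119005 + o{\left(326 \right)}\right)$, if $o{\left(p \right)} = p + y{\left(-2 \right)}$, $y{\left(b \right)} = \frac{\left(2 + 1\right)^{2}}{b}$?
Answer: $- \frac{1127869}{2} \approx -5.6393 \cdot 10^{5}$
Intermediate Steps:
$y{\left(b \right)} = \frac{9}{b}$ ($y{\left(b \right)} = \frac{3^{2}}{b} = \frac{9}{b}$)
$o{\left(p \right)} = - \frac{9}{2} + p$ ($o{\left(p \right)} = p + \frac{9}{-2} = p + 9 \left(- \frac{1}{2}\right) = p - \frac{9}{2} = - \frac{9}{2} + p$)
$-444608 - \left(119005 + o{\left(326 \right)}\right) = -444608 - \frac{238653}{2} = - \frac{1127869}{2}$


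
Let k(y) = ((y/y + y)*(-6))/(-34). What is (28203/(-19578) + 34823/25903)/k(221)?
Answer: -92135495/37527541116 ≈ -0.0024551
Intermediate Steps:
k(y) = 3/17 + 3*y/17 (k(y) = ((1 + y)*(-6))*(-1/34) = (-6 - 6*y)*(-1/34) = 3/17 + 3*y/17)
(28203/(-19578) + 34823/25903)/k(221) = (28203/(-19578) + 34823/25903)/(3/17 + (3/17)*221) = (28203*(-1/19578) + 34823*(1/25903))/(3/17 + 39) = (-9401/6526 + 34823/25903)/(666/17) = -16259205/169042978*17/666 = -92135495/37527541116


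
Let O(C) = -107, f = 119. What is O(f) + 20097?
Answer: 19990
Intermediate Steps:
O(f) + 20097 = -107 + 20097 = 19990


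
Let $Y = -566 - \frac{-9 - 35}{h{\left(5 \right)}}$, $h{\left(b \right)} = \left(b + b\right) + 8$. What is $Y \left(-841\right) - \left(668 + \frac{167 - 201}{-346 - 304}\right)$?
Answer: $\frac{1384350347}{2925} \approx 4.7328 \cdot 10^{5}$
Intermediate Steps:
$h{\left(b \right)} = 8 + 2 b$ ($h{\left(b \right)} = 2 b + 8 = 8 + 2 b$)
$Y = - \frac{5072}{9}$ ($Y = -566 - \frac{-9 - 35}{8 + 2 \cdot 5} = -566 - \frac{-9 - 35}{8 + 10} = -566 - - \frac{44}{18} = -566 - \left(-44\right) \frac{1}{18} = -566 - - \frac{22}{9} = -566 + \frac{22}{9} = - \frac{5072}{9} \approx -563.56$)
$Y \left(-841\right) - \left(668 + \frac{167 - 201}{-346 - 304}\right) = \left(- \frac{5072}{9}\right) \left(-841\right) - \left(668 + \frac{167 - 201}{-346 - 304}\right) = \frac{4265552}{9} - \left(668 - \frac{34}{-650}\right) = \frac{4265552}{9} - \left(668 - - \frac{17}{325}\right) = \frac{4265552}{9} - \frac{217117}{325} = \frac{1384350347}{2925}$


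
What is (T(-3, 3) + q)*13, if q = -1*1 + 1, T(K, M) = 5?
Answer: 65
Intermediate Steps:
q = 0 (q = -1 + 1 = 0)
(T(-3, 3) + q)*13 = (5 + 0)*13 = 5*13 = 65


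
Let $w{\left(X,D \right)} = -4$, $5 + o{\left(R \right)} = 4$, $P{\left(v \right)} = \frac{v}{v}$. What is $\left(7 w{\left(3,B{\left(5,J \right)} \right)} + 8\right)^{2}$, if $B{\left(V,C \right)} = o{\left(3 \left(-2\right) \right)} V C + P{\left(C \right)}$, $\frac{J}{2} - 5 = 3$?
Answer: $400$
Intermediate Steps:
$J = 16$ ($J = 10 + 2 \cdot 3 = 10 + 6 = 16$)
$P{\left(v \right)} = 1$
$o{\left(R \right)} = -1$ ($o{\left(R \right)} = -5 + 4 = -1$)
$B{\left(V,C \right)} = 1 - C V$ ($B{\left(V,C \right)} = - V C + 1 = - C V + 1 = 1 - C V$)
$\left(7 w{\left(3,B{\left(5,J \right)} \right)} + 8\right)^{2} = \left(7 \left(-4\right) + 8\right)^{2} = \left(-28 + 8\right)^{2} = \left(-20\right)^{2} = 400$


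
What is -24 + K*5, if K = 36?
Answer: 156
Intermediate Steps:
-24 + K*5 = -24 + 36*5 = -24 + 180 = 156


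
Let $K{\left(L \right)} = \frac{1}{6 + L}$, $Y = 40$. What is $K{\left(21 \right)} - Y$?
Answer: $- \frac{1079}{27} \approx -39.963$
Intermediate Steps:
$K{\left(21 \right)} - Y = \frac{1}{6 + 21} - 40 = \frac{1}{27} - 40 = - \frac{1079}{27}$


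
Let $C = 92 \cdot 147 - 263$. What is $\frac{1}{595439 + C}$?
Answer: $\frac{1}{608700} \approx 1.6428 \cdot 10^{-6}$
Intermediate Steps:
$C = 13261$ ($C = 13524 - 263 = 13261$)
$\frac{1}{595439 + C} = \frac{1}{595439 + 13261} = \frac{1}{608700}$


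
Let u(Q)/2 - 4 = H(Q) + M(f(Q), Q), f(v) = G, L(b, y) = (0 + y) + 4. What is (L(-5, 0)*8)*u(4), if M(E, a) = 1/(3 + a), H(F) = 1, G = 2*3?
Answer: 2304/7 ≈ 329.14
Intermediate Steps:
G = 6
L(b, y) = 4 + y (L(b, y) = y + 4 = 4 + y)
f(v) = 6
u(Q) = 10 + 2/(3 + Q) (u(Q) = 8 + 2*(1 + 1/(3 + Q)) = 8 + (2 + 2/(3 + Q)) = 10 + 2/(3 + Q))
(L(-5, 0)*8)*u(4) = ((4 + 0)*8)*(2*(16 + 5*4)/(3 + 4)) = (4*8)*(2*(16 + 20)/7) = 32*(2*(⅐)*36) = 32*(72/7) = 2304/7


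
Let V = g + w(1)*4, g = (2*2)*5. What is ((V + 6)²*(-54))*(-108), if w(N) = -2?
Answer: 1889568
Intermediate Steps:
g = 20 (g = 4*5 = 20)
V = 12 (V = 20 - 2*4 = 20 - 8 = 12)
((V + 6)²*(-54))*(-108) = ((12 + 6)²*(-54))*(-108) = (18²*(-54))*(-108) = (324*(-54))*(-108) = -17496*(-108) = 1889568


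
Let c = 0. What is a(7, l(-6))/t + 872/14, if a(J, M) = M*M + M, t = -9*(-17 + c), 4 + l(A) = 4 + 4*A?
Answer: 23524/357 ≈ 65.894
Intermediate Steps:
l(A) = 4*A (l(A) = -4 + (4 + 4*A) = 4*A)
t = 153 (t = -9*(-17 + 0) = -9*(-17) = 153)
a(J, M) = M + M² (a(J, M) = M² + M = M + M²)
a(7, l(-6))/t + 872/14 = ((4*(-6))*(1 + 4*(-6)))/153 + 872/14 = -24*(1 - 24)*(1/153) + 872*(1/14) = -24*(-23)*(1/153) + 436/7 = 552*(1/153) + 436/7 = 184/51 + 436/7 = 23524/357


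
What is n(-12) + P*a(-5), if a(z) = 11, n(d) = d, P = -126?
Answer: -1398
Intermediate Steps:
n(-12) + P*a(-5) = -12 - 126*11 = -12 - 1386 = -1398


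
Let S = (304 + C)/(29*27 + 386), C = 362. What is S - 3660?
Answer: -4277874/1169 ≈ -3659.4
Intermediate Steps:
S = 666/1169 (S = (304 + 362)/(29*27 + 386) = 666/(783 + 386) = 666/1169 ≈ 0.56972)
S - 3660 = 666/1169 - 3660 = -4277874/1169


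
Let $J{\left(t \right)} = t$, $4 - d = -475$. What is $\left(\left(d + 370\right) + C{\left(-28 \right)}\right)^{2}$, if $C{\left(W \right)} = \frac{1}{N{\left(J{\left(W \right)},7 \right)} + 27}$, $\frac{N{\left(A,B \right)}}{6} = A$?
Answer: $\frac{14330005264}{19881} \approx 7.2079 \cdot 10^{5}$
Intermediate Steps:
$d = 479$ ($d = 4 - -475 = 4 + 475 = 479$)
$N{\left(A,B \right)} = 6 A$
$C{\left(W \right)} = \frac{1}{27 + 6 W}$ ($C{\left(W \right)} = \frac{1}{6 W + 27} = \frac{1}{27 + 6 W}$)
$\left(\left(d + 370\right) + C{\left(-28 \right)}\right)^{2} = \left(\left(479 + 370\right) + \frac{1}{3 \left(9 + 2 \left(-28\right)\right)}\right)^{2} = \left(849 + \frac{1}{3 \left(9 - 56\right)}\right)^{2} = \left(849 + \frac{1}{3 \left(-47\right)}\right)^{2} = \left(849 + \frac{1}{3} \left(- \frac{1}{47}\right)\right)^{2} = \left(849 - \frac{1}{141}\right)^{2} = \left(\frac{119708}{141}\right)^{2} = \frac{14330005264}{19881}$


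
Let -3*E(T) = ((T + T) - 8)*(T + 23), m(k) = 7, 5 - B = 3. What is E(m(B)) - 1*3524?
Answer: -3584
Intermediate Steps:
B = 2 (B = 5 - 1*3 = 5 - 3 = 2)
E(T) = -(-8 + 2*T)*(23 + T)/3 (E(T) = -((T + T) - 8)*(T + 23)/3 = -(2*T - 8)*(23 + T)/3 = -(-8 + 2*T)*(23 + T)/3)
E(m(B)) - 1*3524 = (184/3 - 38/3*7 - ⅔*7²) - 1*3524 = (184/3 - 266/3 - ⅔*49) - 3524 = (184/3 - 266/3 - 98/3) - 3524 = -60 - 3524 = -3584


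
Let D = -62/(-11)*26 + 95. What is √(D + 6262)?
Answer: √786929/11 ≈ 80.645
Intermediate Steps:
D = 2657/11 (D = -62*(-1/11)*26 + 95 = (62/11)*26 + 95 = 1612/11 + 95 = 2657/11 ≈ 241.55)
√(D + 6262) = √(2657/11 + 6262) = √(71539/11) = √786929/11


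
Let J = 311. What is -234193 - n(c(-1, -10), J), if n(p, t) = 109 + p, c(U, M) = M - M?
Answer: -234302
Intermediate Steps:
c(U, M) = 0
-234193 - n(c(-1, -10), J) = -234193 - (109 + 0) = -234193 - 1*109 = -234193 - 109 = -234302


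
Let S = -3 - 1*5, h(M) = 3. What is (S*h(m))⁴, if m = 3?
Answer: 331776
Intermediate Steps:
S = -8 (S = -3 - 5 = -8)
(S*h(m))⁴ = (-8*3)⁴ = (-24)⁴ = 331776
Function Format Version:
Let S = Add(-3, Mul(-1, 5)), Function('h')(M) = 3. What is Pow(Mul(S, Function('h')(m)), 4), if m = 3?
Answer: 331776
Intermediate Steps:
S = -8 (S = Add(-3, -5) = -8)
Pow(Mul(S, Function('h')(m)), 4) = Pow(Mul(-8, 3), 4) = Pow(-24, 4) = 331776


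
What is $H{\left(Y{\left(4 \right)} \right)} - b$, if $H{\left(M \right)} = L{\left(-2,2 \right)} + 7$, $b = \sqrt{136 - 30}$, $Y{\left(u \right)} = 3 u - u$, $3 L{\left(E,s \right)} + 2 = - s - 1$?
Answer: $\frac{16}{3} - \sqrt{106} \approx -4.9623$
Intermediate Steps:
$L{\left(E,s \right)} = -1 - \frac{s}{3}$ ($L{\left(E,s \right)} = - \frac{2}{3} + \frac{- s - 1}{3} = - \frac{2}{3} + \frac{-1 - s}{3} = - \frac{2}{3} - \left(\frac{1}{3} + \frac{s}{3}\right) = -1 - \frac{s}{3}$)
$Y{\left(u \right)} = 2 u$
$b = \sqrt{106} \approx 10.296$
$H{\left(M \right)} = \frac{16}{3}$ ($H{\left(M \right)} = \left(-1 - \frac{2}{3}\right) + 7 = - \frac{5}{3} + 7 = \frac{16}{3}$)
$H{\left(Y{\left(4 \right)} \right)} - b = \frac{16}{3} - \sqrt{106}$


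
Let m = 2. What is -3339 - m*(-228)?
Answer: -2883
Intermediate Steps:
-3339 - m*(-228) = -3339 - 2*(-228) = -3339 - 1*(-456) = -3339 + 456 = -2883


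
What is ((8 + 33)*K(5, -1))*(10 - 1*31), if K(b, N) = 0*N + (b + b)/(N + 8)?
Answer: -1230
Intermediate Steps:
K(b, N) = 2*b/(8 + N) (K(b, N) = 0 + (2*b)/(8 + N) = 0 + 2*b/(8 + N) = 2*b/(8 + N))
((8 + 33)*K(5, -1))*(10 - 1*31) = ((8 + 33)*(2*5/(8 - 1)))*(10 - 1*31) = (41*(2*5/7))*(10 - 31) = (41*(2*5*(1/7)))*(-21) = (41*(10/7))*(-21) = (410/7)*(-21) = -1230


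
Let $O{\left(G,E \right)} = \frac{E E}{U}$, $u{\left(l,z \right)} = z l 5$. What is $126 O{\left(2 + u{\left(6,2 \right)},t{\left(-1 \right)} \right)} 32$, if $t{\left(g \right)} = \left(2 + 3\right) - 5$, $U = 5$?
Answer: $0$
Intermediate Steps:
$u{\left(l,z \right)} = 5 l z$ ($u{\left(l,z \right)} = l z 5 = 5 l z$)
$t{\left(g \right)} = 0$ ($t{\left(g \right)} = 5 - 5 = 0$)
$O{\left(G,E \right)} = \frac{E^{2}}{5}$ ($O{\left(G,E \right)} = \frac{E E}{5} = E^{2} \cdot \frac{1}{5} = \frac{E^{2}}{5}$)
$126 O{\left(2 + u{\left(6,2 \right)},t{\left(-1 \right)} \right)} 32 = 126 \frac{0^{2}}{5} \cdot 32 = 126 \cdot \frac{1}{5} \cdot 0 \cdot 32 = 126 \cdot 0 \cdot 32 = 126 \cdot 0 = 0$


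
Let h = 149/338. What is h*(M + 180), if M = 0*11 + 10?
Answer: 14155/169 ≈ 83.757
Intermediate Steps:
h = 149/338 (h = 149*(1/338) = 149/338 ≈ 0.44083)
M = 10 (M = 0 + 10 = 10)
h*(M + 180) = 149*(10 + 180)/338 = (149/338)*190 = 14155/169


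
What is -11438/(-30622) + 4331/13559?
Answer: 143855862/207601849 ≈ 0.69294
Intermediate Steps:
-11438/(-30622) + 4331/13559 = -11438*(-1/30622) + 4331*(1/13559) = 5719/15311 + 4331/13559 = 143855862/207601849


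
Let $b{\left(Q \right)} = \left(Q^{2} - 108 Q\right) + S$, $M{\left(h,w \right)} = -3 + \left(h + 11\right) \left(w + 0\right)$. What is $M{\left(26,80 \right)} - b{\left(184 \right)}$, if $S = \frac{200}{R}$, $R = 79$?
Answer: $- \frac{871333}{79} \approx -11030.0$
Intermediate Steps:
$M{\left(h,w \right)} = -3 + w \left(11 + h\right)$ ($M{\left(h,w \right)} = -3 + \left(11 + h\right) w = -3 + w \left(11 + h\right)$)
$S = \frac{200}{79} \approx 2.5316$
$b{\left(Q \right)} = \frac{200}{79} + Q^{2} - 108 Q$ ($b{\left(Q \right)} = \left(Q^{2} - 108 Q\right) + \frac{200}{79} = \frac{200}{79} + Q^{2} - 108 Q$)
$M{\left(26,80 \right)} - b{\left(184 \right)} = \left(-3 + 11 \cdot 80 + 26 \cdot 80\right) - \left(\frac{200}{79} + 184^{2} - 19872\right) = \left(-3 + 880 + 2080\right) - \left(\frac{200}{79} + 33856 - 19872\right) = 2957 - \frac{1104936}{79} = - \frac{871333}{79}$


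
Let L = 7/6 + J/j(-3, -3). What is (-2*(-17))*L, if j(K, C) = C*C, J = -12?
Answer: -17/3 ≈ -5.6667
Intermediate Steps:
j(K, C) = C²
L = -⅙ (L = 7/6 - 12/((-3)²) = 7*(⅙) - 12/9 = 7/6 - 12*⅑ = 7/6 - 4/3 = -⅙ ≈ -0.16667)
(-2*(-17))*L = -2*(-17)*(-⅙) = 34*(-⅙) = -17/3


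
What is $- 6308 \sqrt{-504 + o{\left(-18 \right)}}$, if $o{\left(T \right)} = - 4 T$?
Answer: $- 75696 i \sqrt{3} \approx - 1.3111 \cdot 10^{5} i$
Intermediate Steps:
$- 6308 \sqrt{-504 + o{\left(-18 \right)}} = - 6308 \sqrt{-504 - -72} = - 6308 \sqrt{-504 + 72} = - 6308 \sqrt{-432} = - 6308 \cdot 12 i \sqrt{3} = - 75696 i \sqrt{3}$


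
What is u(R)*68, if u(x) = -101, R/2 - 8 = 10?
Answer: -6868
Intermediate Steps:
R = 36 (R = 16 + 2*10 = 16 + 20 = 36)
u(R)*68 = -101*68 = -6868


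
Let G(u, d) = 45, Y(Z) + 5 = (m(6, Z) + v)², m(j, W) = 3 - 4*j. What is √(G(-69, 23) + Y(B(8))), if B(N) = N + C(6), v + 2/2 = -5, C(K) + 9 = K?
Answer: √769 ≈ 27.731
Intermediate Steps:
C(K) = -9 + K
v = -6 (v = -1 - 5 = -6)
B(N) = -3 + N (B(N) = N + (-9 + 6) = N - 3 = -3 + N)
Y(Z) = 724 (Y(Z) = -5 + ((3 - 4*6) - 6)² = -5 + ((3 - 24) - 6)² = -5 + (-21 - 6)² = -5 + (-27)² = -5 + 729 = 724)
√(G(-69, 23) + Y(B(8))) = √(45 + 724) = √769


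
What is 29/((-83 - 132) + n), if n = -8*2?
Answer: -29/231 ≈ -0.12554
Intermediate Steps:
n = -16
29/((-83 - 132) + n) = 29/((-83 - 132) - 16) = 29/(-215 - 16) = 29/(-231) = -1/231*29 = -29/231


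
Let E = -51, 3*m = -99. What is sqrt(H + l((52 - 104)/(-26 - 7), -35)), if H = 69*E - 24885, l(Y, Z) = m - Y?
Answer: I*sqrt(30969609)/33 ≈ 168.64*I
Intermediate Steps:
m = -33 (m = (1/3)*(-99) = -33)
l(Y, Z) = -33 - Y
H = -28404 (H = 69*(-51) - 24885 = -3519 - 24885 = -28404)
sqrt(H + l((52 - 104)/(-26 - 7), -35)) = sqrt(-28404 + (-33 - (52 - 104)/(-26 - 7))) = sqrt(-28404 + (-33 - (-52)/(-33))) = sqrt(-28404 + (-33 - (-52)*(-1)/33)) = sqrt(-28404 + (-33 - 1*52/33)) = sqrt(-28404 + (-33 - 52/33)) = sqrt(-28404 - 1141/33) = sqrt(-938473/33) = I*sqrt(30969609)/33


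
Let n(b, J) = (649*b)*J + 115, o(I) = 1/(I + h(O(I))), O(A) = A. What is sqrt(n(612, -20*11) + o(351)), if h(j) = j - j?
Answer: I*sqrt(1196161862766)/117 ≈ 9347.8*I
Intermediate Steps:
h(j) = 0
o(I) = 1/I (o(I) = 1/(I + 0) = 1/I)
n(b, J) = 115 + 649*J*b (n(b, J) = 649*J*b + 115 = 115 + 649*J*b)
sqrt(n(612, -20*11) + o(351)) = sqrt((115 + 649*(-20*11)*612) + 1/351) = sqrt((115 + 649*(-220)*612) + 1/351) = sqrt((115 - 87381360) + 1/351) = sqrt(-87381245 + 1/351) = sqrt(-30670816994/351) = I*sqrt(1196161862766)/117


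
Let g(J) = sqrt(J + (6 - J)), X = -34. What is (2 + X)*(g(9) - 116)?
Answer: 3712 - 32*sqrt(6) ≈ 3633.6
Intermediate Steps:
g(J) = sqrt(6)
(2 + X)*(g(9) - 116) = (2 - 34)*(sqrt(6) - 116) = -32*(-116 + sqrt(6)) = 3712 - 32*sqrt(6)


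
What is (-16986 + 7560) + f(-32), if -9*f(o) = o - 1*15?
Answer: -84787/9 ≈ -9420.8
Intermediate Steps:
f(o) = 5/3 - o/9 (f(o) = -(o - 1*15)/9 = -(o - 15)/9 = -(-15 + o)/9 = 5/3 - o/9)
(-16986 + 7560) + f(-32) = (-16986 + 7560) + (5/3 - 1/9*(-32)) = -9426 + (5/3 + 32/9) = -9426 + 47/9 = -84787/9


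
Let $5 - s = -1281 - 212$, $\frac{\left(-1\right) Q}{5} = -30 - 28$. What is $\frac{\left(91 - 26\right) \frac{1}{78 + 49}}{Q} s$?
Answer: $\frac{9737}{3683} \approx 2.6438$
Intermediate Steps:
$Q = 290$ ($Q = - 5 \left(-30 - 28\right) = \left(-5\right) \left(-58\right) = 290$)
$s = 1498$ ($s = 5 - \left(-1281 - 212\right) = 5 - -1493 = 5 + 1493 = 1498$)
$\frac{\left(91 - 26\right) \frac{1}{78 + 49}}{Q} s = \frac{\left(91 - 26\right) \frac{1}{78 + 49}}{290} \cdot 1498 = \frac{65}{127} \cdot \frac{1}{290} \cdot 1498 = \frac{13}{7366} \cdot 1498 = \frac{9737}{3683}$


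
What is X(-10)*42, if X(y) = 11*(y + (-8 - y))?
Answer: -3696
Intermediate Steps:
X(y) = -88 (X(y) = 11*(-8) = -88)
X(-10)*42 = -88*42 = -3696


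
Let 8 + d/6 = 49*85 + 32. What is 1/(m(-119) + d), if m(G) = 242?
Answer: 1/25376 ≈ 3.9407e-5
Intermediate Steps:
d = 25134 (d = -48 + 6*(49*85 + 32) = -48 + 6*(4165 + 32) = -48 + 6*4197 = -48 + 25182 = 25134)
1/(m(-119) + d) = 1/(242 + 25134) = 1/25376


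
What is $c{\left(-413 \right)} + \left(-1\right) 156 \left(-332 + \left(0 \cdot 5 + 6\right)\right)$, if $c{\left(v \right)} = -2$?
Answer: $50854$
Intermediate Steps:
$c{\left(-413 \right)} + \left(-1\right) 156 \left(-332 + \left(0 \cdot 5 + 6\right)\right) = -2 + \left(-1\right) 156 \left(-332 + \left(0 \cdot 5 + 6\right)\right) = -2 - 156 \left(-332 + \left(0 + 6\right)\right) = -2 - 156 \left(-332 + 6\right) = -2 - -50856 = -2 + 50856 = 50854$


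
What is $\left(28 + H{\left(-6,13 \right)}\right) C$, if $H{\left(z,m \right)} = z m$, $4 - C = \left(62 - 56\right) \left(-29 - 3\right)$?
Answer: $-9800$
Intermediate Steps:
$C = 196$ ($C = 4 - \left(62 - 56\right) \left(-29 - 3\right) = 4 - 6 \left(-32\right) = 4 - -192 = 4 + 192 = 196$)
$H{\left(z,m \right)} = m z$
$\left(28 + H{\left(-6,13 \right)}\right) C = \left(28 + 13 \left(-6\right)\right) 196 = \left(28 - 78\right) 196 = \left(-50\right) 196 = -9800$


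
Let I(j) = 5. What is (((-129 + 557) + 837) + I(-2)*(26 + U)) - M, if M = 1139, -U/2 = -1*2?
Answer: 276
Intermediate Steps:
U = 4 (U = -(-2)*2 = -2*(-2) = 4)
(((-129 + 557) + 837) + I(-2)*(26 + U)) - M = (((-129 + 557) + 837) + 5*(26 + 4)) - 1*1139 = ((428 + 837) + 5*30) - 1139 = (1265 + 150) - 1139 = 1415 - 1139 = 276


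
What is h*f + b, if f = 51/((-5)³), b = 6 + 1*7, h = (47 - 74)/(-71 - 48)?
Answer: 11294/875 ≈ 12.907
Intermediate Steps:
h = 27/119 (h = -27/(-119) = -27*(-1/119) = 27/119 ≈ 0.22689)
b = 13 (b = 6 + 7 = 13)
f = -51/125 (f = 51/(-125) = 51*(-1/125) = -51/125 ≈ -0.40800)
h*f + b = (27/119)*(-51/125) + 13 = -81/875 + 13 = 11294/875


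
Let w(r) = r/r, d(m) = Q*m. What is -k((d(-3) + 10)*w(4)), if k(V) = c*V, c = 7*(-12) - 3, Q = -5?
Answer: 2175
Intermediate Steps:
d(m) = -5*m
c = -87 (c = -84 - 3 = -87)
w(r) = 1
k(V) = -87*V
-k((d(-3) + 10)*w(4)) = -(-87)*(-5*(-3) + 10)*1 = -(-87)*(15 + 10)*1 = -(-87)*25*1 = -(-87)*25 = -1*(-2175) = 2175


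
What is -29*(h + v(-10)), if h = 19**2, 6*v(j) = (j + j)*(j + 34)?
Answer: -8149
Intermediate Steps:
v(j) = j*(34 + j)/3 (v(j) = ((j + j)*(j + 34))/6 = ((2*j)*(34 + j))/6 = (2*j*(34 + j))/6 = j*(34 + j)/3)
h = 361
-29*(h + v(-10)) = -29*(361 + (1/3)*(-10)*(34 - 10)) = -29*(361 + (1/3)*(-10)*24) = -29*(361 - 80) = -29*281 = -8149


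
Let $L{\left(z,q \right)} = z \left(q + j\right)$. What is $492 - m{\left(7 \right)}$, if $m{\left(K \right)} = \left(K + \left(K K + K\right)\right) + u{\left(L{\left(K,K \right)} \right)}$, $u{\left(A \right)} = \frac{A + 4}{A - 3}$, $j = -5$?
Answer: $\frac{4701}{11} \approx 427.36$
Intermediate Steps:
$L{\left(z,q \right)} = z \left(-5 + q\right)$ ($L{\left(z,q \right)} = z \left(q - 5\right) = z \left(-5 + q\right)$)
$u{\left(A \right)} = \frac{4 + A}{-3 + A}$
$m{\left(K \right)} = K^{2} + 2 K + \frac{4 + K \left(-5 + K\right)}{-3 + K \left(-5 + K\right)}$ ($m{\left(K \right)} = \left(K + \left(K K + K\right)\right) + \frac{4 + K \left(-5 + K\right)}{-3 + K \left(-5 + K\right)} = \left(K + \left(K^{2} + K\right)\right) + \frac{4 + K \left(-5 + K\right)}{-3 + K \left(-5 + K\right)} = \left(K + \left(K + K^{2}\right)\right) + \frac{4 + K \left(-5 + K\right)}{-3 + K \left(-5 + K\right)} = \left(K^{2} + 2 K\right) + \frac{4 + K \left(-5 + K\right)}{-3 + K \left(-5 + K\right)} = K^{2} + 2 K + \frac{4 + K \left(-5 + K\right)}{-3 + K \left(-5 + K\right)}$)
$492 - m{\left(7 \right)} = 492 - \frac{4 + 7 \left(-5 + 7\right) + 7 \left(-3 + 7 \left(-5 + 7\right)\right) \left(2 + 7\right)}{-3 + 7 \left(-5 + 7\right)} = 492 - \frac{4 + 7 \cdot 2 + 7 \left(-3 + 7 \cdot 2\right) 9}{-3 + 7 \cdot 2} = 492 - \frac{4 + 14 + 7 \left(-3 + 14\right) 9}{-3 + 14} = 492 - \frac{4 + 14 + 7 \cdot 11 \cdot 9}{11} = 492 - \frac{4 + 14 + 693}{11} = 492 - \frac{1}{11} \cdot 711 = 492 - \frac{711}{11} = \frac{4701}{11}$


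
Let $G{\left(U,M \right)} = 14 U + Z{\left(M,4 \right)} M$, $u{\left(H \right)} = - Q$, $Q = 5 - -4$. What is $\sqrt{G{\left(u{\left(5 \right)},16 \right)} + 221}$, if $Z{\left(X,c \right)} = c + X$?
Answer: $\sqrt{415} \approx 20.372$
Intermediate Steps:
$Q = 9$ ($Q = 5 + 4 = 9$)
$Z{\left(X,c \right)} = X + c$
$u{\left(H \right)} = -9$ ($u{\left(H \right)} = \left(-1\right) 9 = -9$)
$G{\left(U,M \right)} = 14 U + M \left(4 + M\right)$ ($G{\left(U,M \right)} = 14 U + \left(M + 4\right) M = 14 U + \left(4 + M\right) M = 14 U + M \left(4 + M\right)$)
$\sqrt{G{\left(u{\left(5 \right)},16 \right)} + 221} = \sqrt{\left(14 \left(-9\right) + 16 \left(4 + 16\right)\right) + 221} = \sqrt{\left(-126 + 16 \cdot 20\right) + 221} = \sqrt{\left(-126 + 320\right) + 221} = \sqrt{194 + 221} = \sqrt{415}$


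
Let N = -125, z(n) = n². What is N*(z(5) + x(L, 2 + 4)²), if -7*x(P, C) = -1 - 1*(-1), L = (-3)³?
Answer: -3125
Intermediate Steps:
L = -27
x(P, C) = 0 (x(P, C) = -(-1 - 1*(-1))/7 = -(-1 + 1)/7 = -⅐*0 = 0)
N*(z(5) + x(L, 2 + 4)²) = -125*(5² + 0²) = -125*(25 + 0) = -125*25 = -3125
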